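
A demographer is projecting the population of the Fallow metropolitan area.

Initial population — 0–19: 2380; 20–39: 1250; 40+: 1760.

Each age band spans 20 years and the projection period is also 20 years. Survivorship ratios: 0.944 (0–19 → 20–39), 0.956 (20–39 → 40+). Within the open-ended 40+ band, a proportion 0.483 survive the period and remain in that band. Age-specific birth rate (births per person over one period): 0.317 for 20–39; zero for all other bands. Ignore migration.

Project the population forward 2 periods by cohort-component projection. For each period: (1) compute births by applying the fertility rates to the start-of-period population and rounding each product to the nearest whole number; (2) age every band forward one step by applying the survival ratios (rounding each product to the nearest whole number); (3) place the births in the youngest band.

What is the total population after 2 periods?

4222

[period 1]
Births: 1250 * 0.317 = 396
20–39: 2380 * 0.944 = 2247
40+: 1250 * 0.956 + 1760 * 0.483 = 1195 + 850 = 2045
Giving 396 / 2247 / 2045.
[period 2]
Births: 2247 * 0.317 = 712
20–39: 396 * 0.944 = 374
40+: 2247 * 0.956 + 2045 * 0.483 = 2148 + 988 = 3136
Giving 712 / 374 / 3136.
Total after period 2: 712 + 374 + 3136 = 4222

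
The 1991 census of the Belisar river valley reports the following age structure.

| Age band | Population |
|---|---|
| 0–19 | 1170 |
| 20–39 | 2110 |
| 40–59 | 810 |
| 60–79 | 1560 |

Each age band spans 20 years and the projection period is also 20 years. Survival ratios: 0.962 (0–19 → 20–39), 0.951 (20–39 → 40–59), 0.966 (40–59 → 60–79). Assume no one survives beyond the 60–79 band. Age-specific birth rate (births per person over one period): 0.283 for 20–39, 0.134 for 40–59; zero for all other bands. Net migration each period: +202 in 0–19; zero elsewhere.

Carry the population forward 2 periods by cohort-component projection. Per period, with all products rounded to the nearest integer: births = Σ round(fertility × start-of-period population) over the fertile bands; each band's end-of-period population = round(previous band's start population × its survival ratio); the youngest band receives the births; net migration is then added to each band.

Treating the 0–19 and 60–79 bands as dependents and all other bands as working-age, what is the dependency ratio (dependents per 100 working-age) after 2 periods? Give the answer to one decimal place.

140.4

Call the groups 1 to 4, youngest first.
[period 1]
Births: 2110 × 0.283 = 597  |  810 × 0.134 = 109 → 706
Group 2: 1170 × 0.962 = 1126
Group 3: 2110 × 0.951 = 2007
Group 4: 810 × 0.966 = 782
Net migration: Group 1 + 202 → 908
Giving 908 / 1126 / 2007 / 782.
[period 2]
Births: 1126 × 0.283 = 319  |  2007 × 0.134 = 269 → 588
Group 2: 908 × 0.962 = 873
Group 3: 1126 × 0.951 = 1071
Group 4: 2007 × 0.966 = 1939
Net migration: Group 1 + 202 → 790
Giving 790 / 873 / 1071 / 1939.
Dependents (band 0–19 + band 60–79) = 790 + 1939 = 2729; working-age = 1944; ratio = 2729/1944 × 100 = 140.4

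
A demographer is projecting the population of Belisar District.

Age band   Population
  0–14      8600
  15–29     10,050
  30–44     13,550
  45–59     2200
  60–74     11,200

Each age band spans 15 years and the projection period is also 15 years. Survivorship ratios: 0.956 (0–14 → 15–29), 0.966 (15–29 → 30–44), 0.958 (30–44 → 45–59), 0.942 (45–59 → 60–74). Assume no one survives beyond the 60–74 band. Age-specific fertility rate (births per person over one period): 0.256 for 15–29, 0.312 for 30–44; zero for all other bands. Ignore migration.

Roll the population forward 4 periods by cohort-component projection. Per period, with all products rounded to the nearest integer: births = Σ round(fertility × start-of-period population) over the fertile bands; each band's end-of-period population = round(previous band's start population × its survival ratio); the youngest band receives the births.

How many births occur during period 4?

After projecting period 1:
Births: 10050 × 0.256 = 2573  |  13550 × 0.312 = 4228 ⇒ total 6801
15–29: 8600 × 0.956 = 8222
30–44: 10050 × 0.966 = 9708
45–59: 13550 × 0.958 = 12981
60–74: 2200 × 0.942 = 2072
→ [6801, 8222, 9708, 12981, 2072]
After projecting period 2:
Births: 8222 × 0.256 = 2105  |  9708 × 0.312 = 3029 ⇒ total 5134
15–29: 6801 × 0.956 = 6502
30–44: 8222 × 0.966 = 7942
45–59: 9708 × 0.958 = 9300
60–74: 12981 × 0.942 = 12228
→ [5134, 6502, 7942, 9300, 12228]
After projecting period 3:
Births: 6502 × 0.256 = 1665  |  7942 × 0.312 = 2478 ⇒ total 4143
15–29: 5134 × 0.956 = 4908
30–44: 6502 × 0.966 = 6281
45–59: 7942 × 0.958 = 7608
60–74: 9300 × 0.942 = 8761
→ [4143, 4908, 6281, 7608, 8761]
After projecting period 4:
Births: 4908 × 0.256 = 1256  |  6281 × 0.312 = 1960 ⇒ total 3216
15–29: 4143 × 0.956 = 3961
30–44: 4908 × 0.966 = 4741
45–59: 6281 × 0.958 = 6017
60–74: 7608 × 0.942 = 7167
→ [3216, 3961, 4741, 6017, 7167]

3216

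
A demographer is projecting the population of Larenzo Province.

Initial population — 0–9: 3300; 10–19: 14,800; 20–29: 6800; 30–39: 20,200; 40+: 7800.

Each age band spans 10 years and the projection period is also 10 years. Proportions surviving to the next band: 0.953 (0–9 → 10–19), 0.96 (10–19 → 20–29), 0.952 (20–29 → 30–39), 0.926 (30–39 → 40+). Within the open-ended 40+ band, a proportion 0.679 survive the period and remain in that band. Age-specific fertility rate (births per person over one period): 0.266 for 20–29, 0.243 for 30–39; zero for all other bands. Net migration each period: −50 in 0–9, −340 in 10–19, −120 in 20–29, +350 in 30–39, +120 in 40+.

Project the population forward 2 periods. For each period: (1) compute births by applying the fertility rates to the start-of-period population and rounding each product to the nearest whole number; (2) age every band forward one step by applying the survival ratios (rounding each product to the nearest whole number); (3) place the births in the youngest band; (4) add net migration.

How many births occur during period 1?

After projecting period 1:
Births: 6800 × 0.266 = 1809 ; 20200 × 0.243 = 4909 ⇒ total 6718
10–19: 3300 × 0.953 = 3145
20–29: 14800 × 0.96 = 14208
30–39: 6800 × 0.952 = 6474
40+: 20200 × 0.926 + 7800 × 0.679 = 18705 + 5296 = 24001
Net migration: 0–9 − 50 → 6668; 10–19 − 340 → 2805; 20–29 − 120 → 14088; 30–39 + 350 → 6824; 40+ + 120 → 24121
End of period: [6668, 2805, 14088, 6824, 24121]

6718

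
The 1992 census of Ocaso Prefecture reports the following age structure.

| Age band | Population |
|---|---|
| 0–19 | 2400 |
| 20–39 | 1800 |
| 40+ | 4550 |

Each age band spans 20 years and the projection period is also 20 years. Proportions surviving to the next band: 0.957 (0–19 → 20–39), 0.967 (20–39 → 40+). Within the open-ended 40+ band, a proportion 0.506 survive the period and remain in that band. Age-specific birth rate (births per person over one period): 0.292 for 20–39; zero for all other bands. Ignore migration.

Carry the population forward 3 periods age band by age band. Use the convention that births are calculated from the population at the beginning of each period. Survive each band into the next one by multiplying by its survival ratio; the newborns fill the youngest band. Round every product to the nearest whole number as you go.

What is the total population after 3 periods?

3434

(Groups numbered youngest = 1 to oldest = 3.)
Period 1:
Births: 1800 × 0.292 = 526
Group 2: 2400 × 0.957 = 2297
Group 3: 1800 × 0.967 + 4550 × 0.506 = 1741 + 2302 = 4043
→ [526, 2297, 4043]
Period 2:
Births: 2297 × 0.292 = 671
Group 2: 526 × 0.957 = 503
Group 3: 2297 × 0.967 + 4043 × 0.506 = 2221 + 2046 = 4267
→ [671, 503, 4267]
Period 3:
Births: 503 × 0.292 = 147
Group 2: 671 × 0.957 = 642
Group 3: 503 × 0.967 + 4267 × 0.506 = 486 + 2159 = 2645
→ [147, 642, 2645]
Total after period 3: 147 + 642 + 2645 = 3434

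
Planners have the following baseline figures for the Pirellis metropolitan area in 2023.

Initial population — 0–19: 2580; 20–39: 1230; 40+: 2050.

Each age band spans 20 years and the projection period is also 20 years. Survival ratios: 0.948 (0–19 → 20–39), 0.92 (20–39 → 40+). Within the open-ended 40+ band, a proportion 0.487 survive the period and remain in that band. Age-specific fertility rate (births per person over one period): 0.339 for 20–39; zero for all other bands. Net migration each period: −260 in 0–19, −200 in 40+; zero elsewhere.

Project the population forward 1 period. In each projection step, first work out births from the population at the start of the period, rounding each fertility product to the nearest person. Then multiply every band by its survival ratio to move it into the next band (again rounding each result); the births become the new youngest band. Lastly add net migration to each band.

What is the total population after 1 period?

4533

[period 1]
Births: 1230 × 0.339 = 417
20–39: 2580 × 0.948 = 2446
40+: 1230 × 0.92 + 2050 × 0.487 = 1132 + 998 = 2130
Net migration: 0–19 − 260 → 157; 40+ − 200 → 1930
Population now: 0–19=157, 20–39=2446, 40+=1930
Total after period 1: 157 + 2446 + 1930 = 4533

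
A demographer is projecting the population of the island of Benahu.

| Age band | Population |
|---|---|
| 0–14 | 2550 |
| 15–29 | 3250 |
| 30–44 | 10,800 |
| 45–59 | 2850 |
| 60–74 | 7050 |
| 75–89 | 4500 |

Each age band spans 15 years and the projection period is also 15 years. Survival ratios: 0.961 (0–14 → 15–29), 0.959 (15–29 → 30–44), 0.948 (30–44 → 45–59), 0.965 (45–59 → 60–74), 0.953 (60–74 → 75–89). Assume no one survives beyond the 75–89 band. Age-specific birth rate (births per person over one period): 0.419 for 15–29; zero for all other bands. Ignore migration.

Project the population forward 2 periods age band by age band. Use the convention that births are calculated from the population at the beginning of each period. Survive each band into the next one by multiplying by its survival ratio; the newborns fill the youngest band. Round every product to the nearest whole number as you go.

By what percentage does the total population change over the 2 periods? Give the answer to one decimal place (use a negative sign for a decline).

[period 1]
Births: 3250 × 0.419 = 1362
15–29: 2550 × 0.961 = 2451
30–44: 3250 × 0.959 = 3117
45–59: 10800 × 0.948 = 10238
60–74: 2850 × 0.965 = 2750
75–89: 7050 × 0.953 = 6719
End of period: [1362, 2451, 3117, 10238, 2750, 6719]
[period 2]
Births: 2451 × 0.419 = 1027
15–29: 1362 × 0.961 = 1309
30–44: 2451 × 0.959 = 2351
45–59: 3117 × 0.948 = 2955
60–74: 10238 × 0.965 = 9880
75–89: 2750 × 0.953 = 2621
End of period: [1027, 1309, 2351, 2955, 9880, 2621]
Total: 31000 → 20143; change = -10857; percentage change = -35.0%

-35.0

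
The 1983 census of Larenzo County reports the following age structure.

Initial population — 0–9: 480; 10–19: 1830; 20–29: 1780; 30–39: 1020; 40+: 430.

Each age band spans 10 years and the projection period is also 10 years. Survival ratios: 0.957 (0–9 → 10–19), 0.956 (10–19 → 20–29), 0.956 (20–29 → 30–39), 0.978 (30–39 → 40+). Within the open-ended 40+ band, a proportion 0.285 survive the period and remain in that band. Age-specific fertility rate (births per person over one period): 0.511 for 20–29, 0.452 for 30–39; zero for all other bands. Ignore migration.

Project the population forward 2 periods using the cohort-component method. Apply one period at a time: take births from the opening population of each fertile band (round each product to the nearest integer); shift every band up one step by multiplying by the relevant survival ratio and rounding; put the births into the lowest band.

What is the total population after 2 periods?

7070

Period 1:
Births: 1780 * 0.511 = 910 ; 1020 * 0.452 = 461 → 1371
10–19: 480 * 0.957 = 459
20–29: 1830 * 0.956 = 1749
30–39: 1780 * 0.956 = 1702
40+: 1020 * 0.978 + 430 * 0.285 = 998 + 123 = 1121
Giving 1371 / 459 / 1749 / 1702 / 1121.
Period 2:
Births: 1749 * 0.511 = 894 ; 1702 * 0.452 = 769 → 1663
10–19: 1371 * 0.957 = 1312
20–29: 459 * 0.956 = 439
30–39: 1749 * 0.956 = 1672
40+: 1702 * 0.978 + 1121 * 0.285 = 1665 + 319 = 1984
Giving 1663 / 1312 / 439 / 1672 / 1984.
Total after period 2: 1663 + 1312 + 439 + 1672 + 1984 = 7070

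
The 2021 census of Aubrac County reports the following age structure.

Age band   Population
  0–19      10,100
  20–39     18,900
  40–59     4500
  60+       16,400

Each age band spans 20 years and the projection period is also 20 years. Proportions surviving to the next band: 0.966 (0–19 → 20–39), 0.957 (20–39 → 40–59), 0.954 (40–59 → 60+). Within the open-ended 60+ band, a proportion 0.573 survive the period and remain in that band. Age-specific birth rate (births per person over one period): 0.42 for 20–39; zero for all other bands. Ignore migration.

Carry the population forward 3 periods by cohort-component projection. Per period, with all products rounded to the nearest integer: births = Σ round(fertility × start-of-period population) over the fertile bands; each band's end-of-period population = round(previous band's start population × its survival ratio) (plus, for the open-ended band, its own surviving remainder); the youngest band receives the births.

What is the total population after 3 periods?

Let group 1 be 0–19 through group 4 = 60+.
[period 1]
Births: 18900 * 0.42 = 7938
Group 2: 10100 * 0.966 = 9757
Group 3: 18900 * 0.957 = 18087
Group 4: 4500 * 0.954 + 16400 * 0.573 = 4293 + 9397 = 13690
Population now: 0–19=7938, 20–39=9757, 40–59=18087, 60+=13690
[period 2]
Births: 9757 * 0.42 = 4098
Group 2: 7938 * 0.966 = 7668
Group 3: 9757 * 0.957 = 9337
Group 4: 18087 * 0.954 + 13690 * 0.573 = 17255 + 7844 = 25099
Population now: 0–19=4098, 20–39=7668, 40–59=9337, 60+=25099
[period 3]
Births: 7668 * 0.42 = 3221
Group 2: 4098 * 0.966 = 3959
Group 3: 7668 * 0.957 = 7338
Group 4: 9337 * 0.954 + 25099 * 0.573 = 8907 + 14382 = 23289
Population now: 0–19=3221, 20–39=3959, 40–59=7338, 60+=23289
Total after period 3: 3221 + 3959 + 7338 + 23289 = 37807

37807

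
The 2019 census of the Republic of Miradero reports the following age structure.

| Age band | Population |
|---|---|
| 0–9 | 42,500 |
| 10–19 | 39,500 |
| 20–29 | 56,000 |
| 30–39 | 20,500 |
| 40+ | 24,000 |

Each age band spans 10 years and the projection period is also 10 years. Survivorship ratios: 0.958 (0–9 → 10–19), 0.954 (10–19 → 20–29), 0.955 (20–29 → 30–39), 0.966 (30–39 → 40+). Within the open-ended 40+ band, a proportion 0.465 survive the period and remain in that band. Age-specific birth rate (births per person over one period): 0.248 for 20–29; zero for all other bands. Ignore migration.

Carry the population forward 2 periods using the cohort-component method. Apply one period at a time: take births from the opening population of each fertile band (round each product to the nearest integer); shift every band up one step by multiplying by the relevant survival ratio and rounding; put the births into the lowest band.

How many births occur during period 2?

After projecting period 1:
Births: 56000 * 0.248 = 13888
10–19: 42500 * 0.958 = 40715
20–29: 39500 * 0.954 = 37683
30–39: 56000 * 0.955 = 53480
40+: 20500 * 0.966 + 24000 * 0.465 = 19803 + 11160 = 30963
Population now: 0–9=13888, 10–19=40715, 20–29=37683, 30–39=53480, 40+=30963
After projecting period 2:
Births: 37683 * 0.248 = 9345
10–19: 13888 * 0.958 = 13305
20–29: 40715 * 0.954 = 38842
30–39: 37683 * 0.955 = 35987
40+: 53480 * 0.966 + 30963 * 0.465 = 51662 + 14398 = 66060
Population now: 0–9=9345, 10–19=13305, 20–29=38842, 30–39=35987, 40+=66060

9345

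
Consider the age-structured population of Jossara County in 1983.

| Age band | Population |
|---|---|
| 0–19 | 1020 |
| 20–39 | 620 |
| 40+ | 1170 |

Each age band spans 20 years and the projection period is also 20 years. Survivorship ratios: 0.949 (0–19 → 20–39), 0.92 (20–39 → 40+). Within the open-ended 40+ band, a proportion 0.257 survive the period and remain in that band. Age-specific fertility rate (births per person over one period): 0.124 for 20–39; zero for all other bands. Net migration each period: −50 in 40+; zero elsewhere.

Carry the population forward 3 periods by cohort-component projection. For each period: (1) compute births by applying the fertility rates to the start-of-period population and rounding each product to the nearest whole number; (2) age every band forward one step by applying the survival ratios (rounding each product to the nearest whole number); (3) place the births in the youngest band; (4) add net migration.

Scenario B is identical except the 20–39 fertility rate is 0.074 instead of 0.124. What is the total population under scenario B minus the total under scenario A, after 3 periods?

-79

Let group 1 be 0–19 through group 3 = 40+.
Period 1.
Births: 620 × 0.124 = 77
Group 2: 1020 × 0.949 = 968
Group 3: 620 × 0.92 + 1170 × 0.257 = 570 + 301 = 871
Net migration: Group 3 − 50 → 821
End of period: [77, 968, 821]
Period 2.
Births: 968 × 0.124 = 120
Group 2: 77 × 0.949 = 73
Group 3: 968 × 0.92 + 821 × 0.257 = 891 + 211 = 1102
Net migration: Group 3 − 50 → 1052
End of period: [120, 73, 1052]
Period 3.
Births: 73 × 0.124 = 9
Group 2: 120 × 0.949 = 114
Group 3: 73 × 0.92 + 1052 × 0.257 = 67 + 270 = 337
Net migration: Group 3 − 50 → 287
End of period: [9, 114, 287]
Scenario A total after 3 periods: 410
Scenario B projection —
Period 1.
Births: 620 × 0.074 = 46
Group 2: 1020 × 0.949 = 968
Group 3: 620 × 0.92 + 1170 × 0.257 = 570 + 301 = 871
Net migration: Group 3 − 50 → 821
End of period: [46, 968, 821]
Period 2.
Births: 968 × 0.074 = 72
Group 2: 46 × 0.949 = 44
Group 3: 968 × 0.92 + 821 × 0.257 = 891 + 211 = 1102
Net migration: Group 3 − 50 → 1052
End of period: [72, 44, 1052]
Period 3.
Births: 44 × 0.074 = 3
Group 2: 72 × 0.949 = 68
Group 3: 44 × 0.92 + 1052 × 0.257 = 40 + 270 = 310
Net migration: Group 3 − 50 → 260
End of period: [3, 68, 260]
Scenario B total after 3 periods: 331
Difference B − A = 331 − 410 = -79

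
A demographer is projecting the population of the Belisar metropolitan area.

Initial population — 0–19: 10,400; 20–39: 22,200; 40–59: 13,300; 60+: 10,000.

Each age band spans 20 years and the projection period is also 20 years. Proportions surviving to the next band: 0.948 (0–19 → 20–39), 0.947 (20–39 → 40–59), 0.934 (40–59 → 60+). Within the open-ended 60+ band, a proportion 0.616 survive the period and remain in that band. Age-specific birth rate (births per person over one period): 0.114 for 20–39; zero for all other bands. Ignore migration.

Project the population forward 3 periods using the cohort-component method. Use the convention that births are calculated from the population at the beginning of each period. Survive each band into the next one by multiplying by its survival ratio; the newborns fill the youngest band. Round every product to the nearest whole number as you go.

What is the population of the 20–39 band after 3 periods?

[period 1]
Births: 22200 × 0.114 = 2531
20–39: 10400 × 0.948 = 9859
40–59: 22200 × 0.947 = 21023
60+: 13300 × 0.934 + 10000 × 0.616 = 12422 + 6160 = 18582
→ [2531, 9859, 21023, 18582]
[period 2]
Births: 9859 × 0.114 = 1124
20–39: 2531 × 0.948 = 2399
40–59: 9859 × 0.947 = 9336
60+: 21023 × 0.934 + 18582 × 0.616 = 19635 + 11447 = 31082
→ [1124, 2399, 9336, 31082]
[period 3]
Births: 2399 × 0.114 = 273
20–39: 1124 × 0.948 = 1066
40–59: 2399 × 0.947 = 2272
60+: 9336 × 0.934 + 31082 × 0.616 = 8720 + 19147 = 27867
→ [273, 1066, 2272, 27867]

1066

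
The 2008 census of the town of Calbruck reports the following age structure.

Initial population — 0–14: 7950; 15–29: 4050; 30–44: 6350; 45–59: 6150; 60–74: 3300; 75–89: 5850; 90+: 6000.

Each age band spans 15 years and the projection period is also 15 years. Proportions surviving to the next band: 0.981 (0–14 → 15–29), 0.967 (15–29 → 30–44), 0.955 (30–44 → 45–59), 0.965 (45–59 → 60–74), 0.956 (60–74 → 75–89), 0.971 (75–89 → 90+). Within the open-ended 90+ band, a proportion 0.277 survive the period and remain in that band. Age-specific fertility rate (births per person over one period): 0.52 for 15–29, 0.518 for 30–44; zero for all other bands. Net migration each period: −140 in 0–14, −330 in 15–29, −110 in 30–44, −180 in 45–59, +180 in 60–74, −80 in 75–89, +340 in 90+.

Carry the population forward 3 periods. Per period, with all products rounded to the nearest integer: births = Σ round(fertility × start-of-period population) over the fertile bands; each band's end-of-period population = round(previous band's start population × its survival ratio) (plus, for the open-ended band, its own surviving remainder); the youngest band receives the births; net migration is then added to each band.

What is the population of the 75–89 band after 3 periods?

5520

— Period 1 —
Births: 4050 × 0.52 = 2106, 6350 × 0.518 = 3289 → 5395
15–29: 7950 × 0.981 = 7799
30–44: 4050 × 0.967 = 3916
45–59: 6350 × 0.955 = 6064
60–74: 6150 × 0.965 = 5935
75–89: 3300 × 0.956 = 3155
90+: 5850 × 0.971 + 6000 × 0.277 = 5680 + 1662 = 7342
Net migration: 0–14 − 140 → 5255; 15–29 − 330 → 7469; 30–44 − 110 → 3806; 45–59 − 180 → 5884; 60–74 + 180 → 6115; 75–89 − 80 → 3075; 90+ + 340 → 7682
End of period: [5255, 7469, 3806, 5884, 6115, 3075, 7682]
— Period 2 —
Births: 7469 × 0.52 = 3884, 3806 × 0.518 = 1972 → 5856
15–29: 5255 × 0.981 = 5155
30–44: 7469 × 0.967 = 7223
45–59: 3806 × 0.955 = 3635
60–74: 5884 × 0.965 = 5678
75–89: 6115 × 0.956 = 5846
90+: 3075 × 0.971 + 7682 × 0.277 = 2986 + 2128 = 5114
Net migration: 0–14 − 140 → 5716; 15–29 − 330 → 4825; 30–44 − 110 → 7113; 45–59 − 180 → 3455; 60–74 + 180 → 5858; 75–89 − 80 → 5766; 90+ + 340 → 5454
End of period: [5716, 4825, 7113, 3455, 5858, 5766, 5454]
— Period 3 —
Births: 4825 × 0.52 = 2509, 7113 × 0.518 = 3685 → 6194
15–29: 5716 × 0.981 = 5607
30–44: 4825 × 0.967 = 4666
45–59: 7113 × 0.955 = 6793
60–74: 3455 × 0.965 = 3334
75–89: 5858 × 0.956 = 5600
90+: 5766 × 0.971 + 5454 × 0.277 = 5599 + 1511 = 7110
Net migration: 0–14 − 140 → 6054; 15–29 − 330 → 5277; 30–44 − 110 → 4556; 45–59 − 180 → 6613; 60–74 + 180 → 3514; 75–89 − 80 → 5520; 90+ + 340 → 7450
End of period: [6054, 5277, 4556, 6613, 3514, 5520, 7450]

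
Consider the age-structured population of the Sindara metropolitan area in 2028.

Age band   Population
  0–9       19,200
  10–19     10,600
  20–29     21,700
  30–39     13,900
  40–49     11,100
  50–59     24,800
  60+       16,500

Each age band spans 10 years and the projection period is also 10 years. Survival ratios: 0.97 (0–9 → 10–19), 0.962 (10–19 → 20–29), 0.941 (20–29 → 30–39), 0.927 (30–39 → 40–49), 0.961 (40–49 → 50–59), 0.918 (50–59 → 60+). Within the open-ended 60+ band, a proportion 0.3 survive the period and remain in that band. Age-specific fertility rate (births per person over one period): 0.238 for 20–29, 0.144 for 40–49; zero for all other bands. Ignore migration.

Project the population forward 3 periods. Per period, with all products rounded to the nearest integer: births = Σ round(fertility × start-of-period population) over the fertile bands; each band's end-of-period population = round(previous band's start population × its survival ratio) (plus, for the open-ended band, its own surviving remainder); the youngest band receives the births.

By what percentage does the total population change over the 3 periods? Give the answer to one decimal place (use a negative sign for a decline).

-33.6

Numbering the bands 1..7 from youngest to oldest:
Period 1:
Births: 21700 × 0.238 = 5165, 11100 × 0.144 = 1598 → total 6763
Band 2: 19200 × 0.97 = 18624
Band 3: 10600 × 0.962 = 10197
Band 4: 21700 × 0.941 = 20420
Band 5: 13900 × 0.927 = 12885
Band 6: 11100 × 0.961 = 10667
Band 7: 24800 × 0.918 + 16500 × 0.3 = 22766 + 4950 = 27716
End of period: [6763, 18624, 10197, 20420, 12885, 10667, 27716]
Period 2:
Births: 10197 × 0.238 = 2427, 12885 × 0.144 = 1855 → total 4282
Band 2: 6763 × 0.97 = 6560
Band 3: 18624 × 0.962 = 17916
Band 4: 10197 × 0.941 = 9595
Band 5: 20420 × 0.927 = 18929
Band 6: 12885 × 0.961 = 12382
Band 7: 10667 × 0.918 + 27716 × 0.3 = 9792 + 8315 = 18107
End of period: [4282, 6560, 17916, 9595, 18929, 12382, 18107]
Period 3:
Births: 17916 × 0.238 = 4264, 18929 × 0.144 = 2726 → total 6990
Band 2: 4282 × 0.97 = 4154
Band 3: 6560 × 0.962 = 6311
Band 4: 17916 × 0.941 = 16859
Band 5: 9595 × 0.927 = 8895
Band 6: 18929 × 0.961 = 18191
Band 7: 12382 × 0.918 + 18107 × 0.3 = 11367 + 5432 = 16799
End of period: [6990, 4154, 6311, 16859, 8895, 18191, 16799]
Total: 117800 → 78199; change = -39601; percentage change = -33.6%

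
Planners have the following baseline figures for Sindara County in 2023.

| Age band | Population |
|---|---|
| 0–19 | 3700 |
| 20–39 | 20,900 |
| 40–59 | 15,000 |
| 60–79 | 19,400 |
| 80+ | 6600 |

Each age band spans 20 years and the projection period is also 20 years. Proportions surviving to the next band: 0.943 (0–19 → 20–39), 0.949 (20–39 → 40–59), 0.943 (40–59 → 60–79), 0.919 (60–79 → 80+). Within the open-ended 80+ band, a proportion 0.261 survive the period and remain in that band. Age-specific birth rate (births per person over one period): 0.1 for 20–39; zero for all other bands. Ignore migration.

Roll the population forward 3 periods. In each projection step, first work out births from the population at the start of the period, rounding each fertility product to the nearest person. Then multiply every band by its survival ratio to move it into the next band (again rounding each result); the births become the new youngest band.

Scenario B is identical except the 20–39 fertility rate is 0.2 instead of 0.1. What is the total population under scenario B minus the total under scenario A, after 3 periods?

Numbering the groups 1..5 from youngest to oldest:
After projecting period 1:
Births: 20900 * 0.1 = 2090
Group 2: 3700 * 0.943 = 3489
Group 3: 20900 * 0.949 = 19834
Group 4: 15000 * 0.943 = 14145
Group 5: 19400 * 0.919 + 6600 * 0.261 = 17829 + 1723 = 19552
Giving 2090 / 3489 / 19834 / 14145 / 19552.
After projecting period 2:
Births: 3489 * 0.1 = 349
Group 2: 2090 * 0.943 = 1971
Group 3: 3489 * 0.949 = 3311
Group 4: 19834 * 0.943 = 18703
Group 5: 14145 * 0.919 + 19552 * 0.261 = 12999 + 5103 = 18102
Giving 349 / 1971 / 3311 / 18703 / 18102.
After projecting period 3:
Births: 1971 * 0.1 = 197
Group 2: 349 * 0.943 = 329
Group 3: 1971 * 0.949 = 1870
Group 4: 3311 * 0.943 = 3122
Group 5: 18703 * 0.919 + 18102 * 0.261 = 17188 + 4725 = 21913
Giving 197 / 329 / 1870 / 3122 / 21913.
Scenario A total after 3 periods: 27431
Scenario B projection —
After projecting period 1:
Births: 20900 * 0.2 = 4180
Group 2: 3700 * 0.943 = 3489
Group 3: 20900 * 0.949 = 19834
Group 4: 15000 * 0.943 = 14145
Group 5: 19400 * 0.919 + 6600 * 0.261 = 17829 + 1723 = 19552
Giving 4180 / 3489 / 19834 / 14145 / 19552.
After projecting period 2:
Births: 3489 * 0.2 = 698
Group 2: 4180 * 0.943 = 3942
Group 3: 3489 * 0.949 = 3311
Group 4: 19834 * 0.943 = 18703
Group 5: 14145 * 0.919 + 19552 * 0.261 = 12999 + 5103 = 18102
Giving 698 / 3942 / 3311 / 18703 / 18102.
After projecting period 3:
Births: 3942 * 0.2 = 788
Group 2: 698 * 0.943 = 658
Group 3: 3942 * 0.949 = 3741
Group 4: 3311 * 0.943 = 3122
Group 5: 18703 * 0.919 + 18102 * 0.261 = 17188 + 4725 = 21913
Giving 788 / 658 / 3741 / 3122 / 21913.
Scenario B total after 3 periods: 30222
Difference B − A = 30222 − 27431 = 2791

2791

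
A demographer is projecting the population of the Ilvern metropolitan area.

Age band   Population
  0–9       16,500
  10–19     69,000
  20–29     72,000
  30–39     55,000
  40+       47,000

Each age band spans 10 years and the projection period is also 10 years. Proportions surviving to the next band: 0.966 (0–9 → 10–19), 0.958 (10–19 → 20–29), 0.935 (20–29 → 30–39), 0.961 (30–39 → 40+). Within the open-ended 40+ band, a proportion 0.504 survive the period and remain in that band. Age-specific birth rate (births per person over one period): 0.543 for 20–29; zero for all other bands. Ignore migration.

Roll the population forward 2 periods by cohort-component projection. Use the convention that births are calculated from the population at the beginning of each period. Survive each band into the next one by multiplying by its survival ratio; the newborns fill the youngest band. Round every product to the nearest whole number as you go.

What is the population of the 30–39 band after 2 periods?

Period 1.
Births: 72000 × 0.543 = 39096
10–19: 16500 × 0.966 = 15939
20–29: 69000 × 0.958 = 66102
30–39: 72000 × 0.935 = 67320
40+: 55000 × 0.961 + 47000 × 0.504 = 52855 + 23688 = 76543
Population now: 0–9=39096, 10–19=15939, 20–29=66102, 30–39=67320, 40+=76543
Period 2.
Births: 66102 × 0.543 = 35893
10–19: 39096 × 0.966 = 37767
20–29: 15939 × 0.958 = 15270
30–39: 66102 × 0.935 = 61805
40+: 67320 × 0.961 + 76543 × 0.504 = 64695 + 38578 = 103273
Population now: 0–9=35893, 10–19=37767, 20–29=15270, 30–39=61805, 40+=103273

61805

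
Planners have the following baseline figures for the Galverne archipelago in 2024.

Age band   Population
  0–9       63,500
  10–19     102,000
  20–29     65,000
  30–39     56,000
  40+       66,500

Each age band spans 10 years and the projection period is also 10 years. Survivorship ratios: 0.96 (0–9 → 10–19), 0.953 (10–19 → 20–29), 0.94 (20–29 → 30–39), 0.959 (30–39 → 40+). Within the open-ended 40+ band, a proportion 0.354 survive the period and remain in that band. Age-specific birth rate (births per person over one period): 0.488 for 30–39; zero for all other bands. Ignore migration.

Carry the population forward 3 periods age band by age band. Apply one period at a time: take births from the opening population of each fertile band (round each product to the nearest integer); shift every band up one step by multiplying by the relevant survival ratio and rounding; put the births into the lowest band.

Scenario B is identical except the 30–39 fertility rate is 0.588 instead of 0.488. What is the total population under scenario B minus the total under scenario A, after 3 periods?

20126

[period 1]
Births: 56000 × 0.488 = 27328
10–19: 63500 × 0.96 = 60960
20–29: 102000 × 0.953 = 97206
30–39: 65000 × 0.94 = 61100
40+: 56000 × 0.959 + 66500 × 0.354 = 53704 + 23541 = 77245
Population now: 0–9=27328, 10–19=60960, 20–29=97206, 30–39=61100, 40+=77245
[period 2]
Births: 61100 × 0.488 = 29817
10–19: 27328 × 0.96 = 26235
20–29: 60960 × 0.953 = 58095
30–39: 97206 × 0.94 = 91374
40+: 61100 × 0.959 + 77245 × 0.354 = 58595 + 27345 = 85940
Population now: 0–9=29817, 10–19=26235, 20–29=58095, 30–39=91374, 40+=85940
[period 3]
Births: 91374 × 0.488 = 44591
10–19: 29817 × 0.96 = 28624
20–29: 26235 × 0.953 = 25002
30–39: 58095 × 0.94 = 54609
40+: 91374 × 0.959 + 85940 × 0.354 = 87628 + 30423 = 118051
Population now: 0–9=44591, 10–19=28624, 20–29=25002, 30–39=54609, 40+=118051
Scenario A total after 3 periods: 270877
Scenario B projection —
[period 1]
Births: 56000 × 0.588 = 32928
10–19: 63500 × 0.96 = 60960
20–29: 102000 × 0.953 = 97206
30–39: 65000 × 0.94 = 61100
40+: 56000 × 0.959 + 66500 × 0.354 = 53704 + 23541 = 77245
Population now: 0–9=32928, 10–19=60960, 20–29=97206, 30–39=61100, 40+=77245
[period 2]
Births: 61100 × 0.588 = 35927
10–19: 32928 × 0.96 = 31611
20–29: 60960 × 0.953 = 58095
30–39: 97206 × 0.94 = 91374
40+: 61100 × 0.959 + 77245 × 0.354 = 58595 + 27345 = 85940
Population now: 0–9=35927, 10–19=31611, 20–29=58095, 30–39=91374, 40+=85940
[period 3]
Births: 91374 × 0.588 = 53728
10–19: 35927 × 0.96 = 34490
20–29: 31611 × 0.953 = 30125
30–39: 58095 × 0.94 = 54609
40+: 91374 × 0.959 + 85940 × 0.354 = 87628 + 30423 = 118051
Population now: 0–9=53728, 10–19=34490, 20–29=30125, 30–39=54609, 40+=118051
Scenario B total after 3 periods: 291003
Difference B − A = 291003 − 270877 = 20126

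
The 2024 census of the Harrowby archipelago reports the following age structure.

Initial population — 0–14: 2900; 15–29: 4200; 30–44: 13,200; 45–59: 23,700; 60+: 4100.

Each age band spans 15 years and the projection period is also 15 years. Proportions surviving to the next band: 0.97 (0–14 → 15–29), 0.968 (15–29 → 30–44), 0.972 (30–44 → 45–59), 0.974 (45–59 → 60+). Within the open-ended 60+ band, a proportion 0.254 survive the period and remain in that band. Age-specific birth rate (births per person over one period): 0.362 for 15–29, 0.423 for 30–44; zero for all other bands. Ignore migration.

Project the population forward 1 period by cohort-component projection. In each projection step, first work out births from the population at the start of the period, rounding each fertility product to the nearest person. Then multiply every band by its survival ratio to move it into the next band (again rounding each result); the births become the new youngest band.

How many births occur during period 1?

7104

After projecting period 1:
Births: 4200 * 0.362 = 1520 ; 13200 * 0.423 = 5584 — total 7104
15–29: 2900 * 0.97 = 2813
30–44: 4200 * 0.968 = 4066
45–59: 13200 * 0.972 = 12830
60+: 23700 * 0.974 + 4100 * 0.254 = 23084 + 1041 = 24125
End of period: [7104, 2813, 4066, 12830, 24125]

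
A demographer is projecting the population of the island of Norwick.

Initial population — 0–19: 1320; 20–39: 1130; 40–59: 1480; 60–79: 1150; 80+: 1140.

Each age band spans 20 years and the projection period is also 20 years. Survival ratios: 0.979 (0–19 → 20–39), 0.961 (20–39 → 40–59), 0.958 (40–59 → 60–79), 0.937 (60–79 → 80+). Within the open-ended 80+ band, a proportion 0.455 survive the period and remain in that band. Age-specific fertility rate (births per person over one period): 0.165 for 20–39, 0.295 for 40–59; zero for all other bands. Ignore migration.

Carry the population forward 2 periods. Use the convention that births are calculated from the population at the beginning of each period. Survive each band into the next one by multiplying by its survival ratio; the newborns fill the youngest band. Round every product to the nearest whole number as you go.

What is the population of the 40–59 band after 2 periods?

Period 1:
Births: 1130 × 0.165 = 186  |  1480 × 0.295 = 437 — total 623
20–39: 1320 × 0.979 = 1292
40–59: 1130 × 0.961 = 1086
60–79: 1480 × 0.958 = 1418
80+: 1150 × 0.937 + 1140 × 0.455 = 1078 + 519 = 1597
→ [623, 1292, 1086, 1418, 1597]
Period 2:
Births: 1292 × 0.165 = 213  |  1086 × 0.295 = 320 — total 533
20–39: 623 × 0.979 = 610
40–59: 1292 × 0.961 = 1242
60–79: 1086 × 0.958 = 1040
80+: 1418 × 0.937 + 1597 × 0.455 = 1329 + 727 = 2056
→ [533, 610, 1242, 1040, 2056]

1242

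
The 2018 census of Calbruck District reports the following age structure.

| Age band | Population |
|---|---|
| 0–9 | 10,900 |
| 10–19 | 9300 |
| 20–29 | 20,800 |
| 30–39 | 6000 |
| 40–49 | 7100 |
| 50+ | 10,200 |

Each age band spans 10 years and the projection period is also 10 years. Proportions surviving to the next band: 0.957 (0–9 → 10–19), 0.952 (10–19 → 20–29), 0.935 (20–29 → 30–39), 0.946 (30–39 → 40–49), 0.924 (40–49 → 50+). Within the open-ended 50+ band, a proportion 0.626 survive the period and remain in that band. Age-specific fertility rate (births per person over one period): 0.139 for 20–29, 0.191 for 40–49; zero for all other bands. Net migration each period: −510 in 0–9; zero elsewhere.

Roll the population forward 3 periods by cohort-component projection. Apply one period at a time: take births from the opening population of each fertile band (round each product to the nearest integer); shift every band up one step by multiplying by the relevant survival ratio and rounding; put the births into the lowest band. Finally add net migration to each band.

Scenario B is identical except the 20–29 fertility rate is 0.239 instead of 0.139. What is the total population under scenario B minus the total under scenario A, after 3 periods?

Call the groups 1 to 6, youngest first.
[period 1]
Births: 20800 × 0.139 = 2891 ; 7100 × 0.191 = 1356 → 4247
Group 2: 10900 × 0.957 = 10431
Group 3: 9300 × 0.952 = 8854
Group 4: 20800 × 0.935 = 19448
Group 5: 6000 × 0.946 = 5676
Group 6: 7100 × 0.924 + 10200 × 0.626 = 6560 + 6385 = 12945
Net migration: Group 1 − 510 → 3737
Population now: 0–9=3737, 10–19=10431, 20–29=8854, 30–39=19448, 40–49=5676, 50+=12945
[period 2]
Births: 8854 × 0.139 = 1231 ; 5676 × 0.191 = 1084 → 2315
Group 2: 3737 × 0.957 = 3576
Group 3: 10431 × 0.952 = 9930
Group 4: 8854 × 0.935 = 8278
Group 5: 19448 × 0.946 = 18398
Group 6: 5676 × 0.924 + 12945 × 0.626 = 5245 + 8104 = 13349
Net migration: Group 1 − 510 → 1805
Population now: 0–9=1805, 10–19=3576, 20–29=9930, 30–39=8278, 40–49=18398, 50+=13349
[period 3]
Births: 9930 × 0.139 = 1380 ; 18398 × 0.191 = 3514 → 4894
Group 2: 1805 × 0.957 = 1727
Group 3: 3576 × 0.952 = 3404
Group 4: 9930 × 0.935 = 9285
Group 5: 8278 × 0.946 = 7831
Group 6: 18398 × 0.924 + 13349 × 0.626 = 17000 + 8356 = 25356
Net migration: Group 1 − 510 → 4384
Population now: 0–9=4384, 10–19=1727, 20–29=3404, 30–39=9285, 40–49=7831, 50+=25356
Scenario A total after 3 periods: 51987
Scenario B projection —
[period 1]
Births: 20800 × 0.239 = 4971 ; 7100 × 0.191 = 1356 → 6327
Group 2: 10900 × 0.957 = 10431
Group 3: 9300 × 0.952 = 8854
Group 4: 20800 × 0.935 = 19448
Group 5: 6000 × 0.946 = 5676
Group 6: 7100 × 0.924 + 10200 × 0.626 = 6560 + 6385 = 12945
Net migration: Group 1 − 510 → 5817
Population now: 0–9=5817, 10–19=10431, 20–29=8854, 30–39=19448, 40–49=5676, 50+=12945
[period 2]
Births: 8854 × 0.239 = 2116 ; 5676 × 0.191 = 1084 → 3200
Group 2: 5817 × 0.957 = 5567
Group 3: 10431 × 0.952 = 9930
Group 4: 8854 × 0.935 = 8278
Group 5: 19448 × 0.946 = 18398
Group 6: 5676 × 0.924 + 12945 × 0.626 = 5245 + 8104 = 13349
Net migration: Group 1 − 510 → 2690
Population now: 0–9=2690, 10–19=5567, 20–29=9930, 30–39=8278, 40–49=18398, 50+=13349
[period 3]
Births: 9930 × 0.239 = 2373 ; 18398 × 0.191 = 3514 → 5887
Group 2: 2690 × 0.957 = 2574
Group 3: 5567 × 0.952 = 5300
Group 4: 9930 × 0.935 = 9285
Group 5: 8278 × 0.946 = 7831
Group 6: 18398 × 0.924 + 13349 × 0.626 = 17000 + 8356 = 25356
Net migration: Group 1 − 510 → 5377
Population now: 0–9=5377, 10–19=2574, 20–29=5300, 30–39=9285, 40–49=7831, 50+=25356
Scenario B total after 3 periods: 55723
Difference B − A = 55723 − 51987 = 3736

3736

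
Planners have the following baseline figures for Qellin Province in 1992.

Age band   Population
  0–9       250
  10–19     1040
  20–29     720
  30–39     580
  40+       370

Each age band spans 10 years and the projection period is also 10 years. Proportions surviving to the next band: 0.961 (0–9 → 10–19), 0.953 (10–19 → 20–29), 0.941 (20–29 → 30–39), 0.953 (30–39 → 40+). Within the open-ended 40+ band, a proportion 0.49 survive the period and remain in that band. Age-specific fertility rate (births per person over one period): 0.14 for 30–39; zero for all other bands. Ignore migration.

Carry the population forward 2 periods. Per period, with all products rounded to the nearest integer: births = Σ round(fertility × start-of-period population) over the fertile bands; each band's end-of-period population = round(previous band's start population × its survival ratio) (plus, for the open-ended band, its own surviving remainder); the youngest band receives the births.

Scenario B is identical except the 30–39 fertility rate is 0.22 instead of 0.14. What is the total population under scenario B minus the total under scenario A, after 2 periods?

Call the groups 1 to 5, youngest first.
Period 1:
Births: 580 × 0.14 = 81
Group 2: 250 × 0.961 = 240
Group 3: 1040 × 0.953 = 991
Group 4: 720 × 0.941 = 678
Group 5: 580 × 0.953 + 370 × 0.49 = 553 + 181 = 734
Population now: 0–9=81, 10–19=240, 20–29=991, 30–39=678, 40+=734
Period 2:
Births: 678 × 0.14 = 95
Group 2: 81 × 0.961 = 78
Group 3: 240 × 0.953 = 229
Group 4: 991 × 0.941 = 933
Group 5: 678 × 0.953 + 734 × 0.49 = 646 + 360 = 1006
Population now: 0–9=95, 10–19=78, 20–29=229, 30–39=933, 40+=1006
Scenario A total after 2 periods: 2341
Scenario B projection —
Period 1:
Births: 580 × 0.22 = 128
Group 2: 250 × 0.961 = 240
Group 3: 1040 × 0.953 = 991
Group 4: 720 × 0.941 = 678
Group 5: 580 × 0.953 + 370 × 0.49 = 553 + 181 = 734
Population now: 0–9=128, 10–19=240, 20–29=991, 30–39=678, 40+=734
Period 2:
Births: 678 × 0.22 = 149
Group 2: 128 × 0.961 = 123
Group 3: 240 × 0.953 = 229
Group 4: 991 × 0.941 = 933
Group 5: 678 × 0.953 + 734 × 0.49 = 646 + 360 = 1006
Population now: 0–9=149, 10–19=123, 20–29=229, 30–39=933, 40+=1006
Scenario B total after 2 periods: 2440
Difference B − A = 2440 − 2341 = 99

99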